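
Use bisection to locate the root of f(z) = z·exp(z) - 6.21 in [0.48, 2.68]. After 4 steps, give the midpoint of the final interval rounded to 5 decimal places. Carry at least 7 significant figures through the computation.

f(0.480000) = -5.434284, f(2.680000) = 32.878050 (opposite signs)
step 1: m = 1.580000, f(m) = 1.460830 > 0 → root in [0.480000, 1.580000]
step 2: m = 1.030000, f(m) = -3.324902 < 0 → root in [1.030000, 1.580000]
step 3: m = 1.305000, f(m) = -1.397566 < 0 → root in [1.305000, 1.580000]
step 4: m = 1.442500, f(m) = -0.106406 < 0 → root in [1.442500, 1.580000]
Midpoint of [1.442500, 1.580000] = 1.511250

1.51125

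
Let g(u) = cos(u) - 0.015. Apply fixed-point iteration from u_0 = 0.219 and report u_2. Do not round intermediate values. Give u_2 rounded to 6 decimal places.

u_1 = g(0.219000) = 0.961115
u_2 = g(0.961115) = 0.557606

0.557606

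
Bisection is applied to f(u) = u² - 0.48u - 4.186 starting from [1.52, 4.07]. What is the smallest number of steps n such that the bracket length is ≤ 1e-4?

15

Initial width b − a = 4.07 − 1.52 = 2.550000.
After n steps the width is (b−a)/2^n; need (b−a)/2^n ≤ 1e-4.
So n ≥ log₂(2.550000/1e-4) = log₂(25500.0000) ≈ 14.6382.
Hence n = 15.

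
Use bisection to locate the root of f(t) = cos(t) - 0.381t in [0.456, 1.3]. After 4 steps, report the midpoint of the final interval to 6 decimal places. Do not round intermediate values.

1.115375

f(0.456000) = 0.724085, f(1.300000) = -0.227801 (opposite signs)
step 1: m = 0.878000, f(m) = 0.304173 > 0 → root in [0.878000, 1.300000]
step 2: m = 1.089000, f(m) = 0.048463 > 0 → root in [1.089000, 1.300000]
step 3: m = 1.194500, f(m) = -0.087626 < 0 → root in [1.089000, 1.194500]
step 4: m = 1.141750, f(m) = -0.019003 < 0 → root in [1.089000, 1.141750]
Midpoint of [1.089000, 1.141750] = 1.115375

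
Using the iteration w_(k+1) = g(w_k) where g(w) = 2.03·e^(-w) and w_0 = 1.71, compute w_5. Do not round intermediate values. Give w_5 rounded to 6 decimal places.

w_1 = g(1.710000) = 0.367158
w_2 = g(0.367158) = 1.406182
w_3 = g(1.406182) = 0.497507
w_4 = g(0.497507) = 1.234331
w_5 = g(1.234331) = 0.590790

0.590790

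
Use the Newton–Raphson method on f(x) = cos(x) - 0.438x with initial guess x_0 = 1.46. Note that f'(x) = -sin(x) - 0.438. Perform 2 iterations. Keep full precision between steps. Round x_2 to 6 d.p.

1.078728

Newton update: x ← x − f(x)/f'(x).
x_0 = 1.460000: f = -0.528910, f' = -1.431868 → x_1 = 1.460000 - (-0.528910)/(-1.431868) = 1.090615
x_1 = 1.090615: f = -0.015750, f' = -1.324911 → x_2 = 1.090615 - (-0.015750)/(-1.324911) = 1.078728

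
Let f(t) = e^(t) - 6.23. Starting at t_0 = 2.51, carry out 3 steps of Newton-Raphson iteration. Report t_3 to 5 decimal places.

f'(t) = e^(t)
t_0 = 2.510000: f = 6.074930, f' = 12.304930 → t_1 = 2.510000 - (6.074930)/(12.304930) = 2.016301
t_1 = 2.016301: f = 1.280493, f' = 7.510493 → t_2 = 2.016301 - (1.280493)/(7.510493) = 1.845807
t_2 = 1.845807: f = 0.103210, f' = 6.333210 → t_3 = 1.845807 - (0.103210)/(6.333210) = 1.829511

1.82951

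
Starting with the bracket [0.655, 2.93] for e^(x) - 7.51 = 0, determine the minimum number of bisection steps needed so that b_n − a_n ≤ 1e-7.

Initial width b − a = 2.93 − 0.655 = 2.275000.
After n steps the width is (b−a)/2^n; need (b−a)/2^n ≤ 1e-7.
So n ≥ log₂(2.275000/1e-7) = log₂(22750000.0000) ≈ 24.4394.
Hence n = 25.

25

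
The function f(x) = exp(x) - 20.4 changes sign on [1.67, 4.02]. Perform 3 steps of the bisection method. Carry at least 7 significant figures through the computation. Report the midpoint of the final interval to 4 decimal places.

f(1.670000) = -15.087832, f(4.020000) = 35.301106 (opposite signs)
step 1: m = 2.845000, f(m) = -3.198441 < 0 → root in [2.845000, 4.020000]
step 2: m = 3.432500, f(m) = 10.553931 > 0 → root in [2.845000, 3.432500]
step 3: m = 3.138750, f(m) = 2.675005 > 0 → root in [2.845000, 3.138750]
Midpoint of [2.845000, 3.138750] = 2.991875

2.9919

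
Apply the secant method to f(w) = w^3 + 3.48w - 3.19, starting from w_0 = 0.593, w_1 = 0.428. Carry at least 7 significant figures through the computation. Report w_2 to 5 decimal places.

0.80802

f(w_0) = -0.917832, f(w_1) = -1.622157
w_2 = 0.428000 - (-1.622157)·(0.428000 - 0.593000)/(-1.622157 - (-0.917832)) = 0.808018; f(w_2) = 0.149450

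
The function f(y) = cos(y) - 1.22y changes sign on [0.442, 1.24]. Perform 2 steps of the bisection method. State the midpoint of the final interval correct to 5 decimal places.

0.74125

f(0.442000) = 0.364658, f(1.240000) = -1.188004 (opposite signs)
step 1: m = 0.841000, f(m) = -0.359302 < 0 → root in [0.442000, 0.841000]
step 2: m = 0.641500, f(m) = 0.018569 > 0 → root in [0.641500, 0.841000]
Midpoint of [0.641500, 0.841000] = 0.741250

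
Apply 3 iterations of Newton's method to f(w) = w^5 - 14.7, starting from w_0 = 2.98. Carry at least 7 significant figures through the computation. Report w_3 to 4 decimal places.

1.7937

f'(w) = 5w^4
w_0 = 2.980000: f = 220.307282, f' = 394.307521 → w_1 = 2.980000 - (220.307282)/(394.307521) = 2.421281
w_1 = 2.421281: f = 68.519589, f' = 171.850364 → w_2 = 2.421281 - (68.519589)/(171.850364) = 2.022564
w_2 = 2.022564: f = 19.146310, f' = 83.671792 → w_3 = 2.022564 - (19.146310)/(83.671792) = 1.793738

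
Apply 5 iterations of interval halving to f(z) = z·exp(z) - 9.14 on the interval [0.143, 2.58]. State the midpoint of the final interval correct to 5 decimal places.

f(0.143000) = -8.975017, f(2.580000) = 24.908616 (opposite signs)
step 1: m = 1.361500, f(m) = -3.827370 < 0 → root in [1.361500, 2.580000]
step 2: m = 1.970750, f(m) = 5.002213 > 0 → root in [1.361500, 1.970750]
step 3: m = 1.666125, f(m) = -0.323495 < 0 → root in [1.666125, 1.970750]
step 4: m = 1.818437, f(m) = 2.065616 > 0 → root in [1.666125, 1.818437]
step 5: m = 1.742281, f(m) = 0.809045 > 0 → root in [1.666125, 1.742281]
Midpoint of [1.666125, 1.742281] = 1.704203

1.70420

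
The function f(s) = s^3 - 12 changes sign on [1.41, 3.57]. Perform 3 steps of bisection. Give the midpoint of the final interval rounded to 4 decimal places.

2.3550

f(1.410000) = -9.196779, f(3.570000) = 33.499293 (opposite signs)
step 1: m = 2.490000, f(m) = 3.438249 > 0 → root in [1.410000, 2.490000]
step 2: m = 1.950000, f(m) = -4.585125 < 0 → root in [1.950000, 2.490000]
step 3: m = 2.220000, f(m) = -1.058952 < 0 → root in [2.220000, 2.490000]
Midpoint of [2.220000, 2.490000] = 2.355000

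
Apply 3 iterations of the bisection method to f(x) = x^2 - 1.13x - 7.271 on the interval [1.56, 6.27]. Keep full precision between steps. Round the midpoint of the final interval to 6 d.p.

f(1.560000) = -6.600200, f(6.270000) = 24.956800 (opposite signs)
step 1: m = 3.915000, f(m) = 3.632275 > 0 → root in [1.560000, 3.915000]
step 2: m = 2.737500, f(m) = -2.870469 < 0 → root in [2.737500, 3.915000]
step 3: m = 3.326250, f(m) = 0.034277 > 0 → root in [2.737500, 3.326250]
Midpoint of [2.737500, 3.326250] = 3.031875

3.031875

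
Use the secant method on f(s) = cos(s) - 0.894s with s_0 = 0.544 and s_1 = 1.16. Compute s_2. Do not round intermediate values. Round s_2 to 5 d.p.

f(s_0) = 0.369309, f(s_1) = -0.637700
s_2 = 1.160000 - (-0.637700)·(1.160000 - 0.544000)/(-0.637700 - (0.369309)) = 0.769911; f(s_2) = 0.029672

0.76991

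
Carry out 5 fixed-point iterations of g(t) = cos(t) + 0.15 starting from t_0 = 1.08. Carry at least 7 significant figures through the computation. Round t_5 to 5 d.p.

t_1 = g(1.080000) = 0.621328
t_2 = g(0.621328) = 0.963106
t_3 = g(0.963106) = 0.720973
t_4 = g(0.720973) = 0.901164
t_5 = g(0.901164) = 0.770698

0.77070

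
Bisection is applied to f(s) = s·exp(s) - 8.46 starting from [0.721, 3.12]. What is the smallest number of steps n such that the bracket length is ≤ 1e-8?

Initial width b − a = 3.12 − 0.721 = 2.399000.
After n steps the width is (b−a)/2^n; need (b−a)/2^n ≤ 1e-8.
So n ≥ log₂(2.399000/1e-8) = log₂(239900000.0000) ≈ 27.8379.
Hence n = 28.

28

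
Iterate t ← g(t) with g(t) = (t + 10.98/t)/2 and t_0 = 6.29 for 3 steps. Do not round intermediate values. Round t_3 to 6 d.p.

3.314172

t_1 = g(6.290000) = 4.017814
t_2 = g(4.017814) = 3.375322
t_3 = g(3.375322) = 3.314172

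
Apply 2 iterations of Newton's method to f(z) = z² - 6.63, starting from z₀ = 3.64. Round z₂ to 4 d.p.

2.5793

f'(z) = 2z
z_0 = 3.640000: f = 6.619600, f' = 7.280000 → z_1 = 3.640000 - (6.619600)/(7.280000) = 2.730714
z_1 = 2.730714: f = 0.826801, f' = 5.461429 → z_2 = 2.730714 - (0.826801)/(5.461429) = 2.579325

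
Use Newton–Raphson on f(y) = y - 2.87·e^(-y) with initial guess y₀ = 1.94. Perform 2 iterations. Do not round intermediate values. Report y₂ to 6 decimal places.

f'(y) = 1 + 2.87·e^(-y)
y_0 = 1.940000: f = 1.527570, f' = 1.412430 → y_1 = 1.940000 - (1.527570)/(1.412430) = 0.858481
y_1 = 0.858481: f = -0.357839, f' = 2.216321 → y_2 = 0.858481 - (-0.357839)/(2.216321) = 1.019938

1.019938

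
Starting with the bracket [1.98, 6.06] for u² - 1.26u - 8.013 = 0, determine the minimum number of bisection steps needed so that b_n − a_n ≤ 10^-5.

19

Initial width b − a = 6.06 − 1.98 = 4.080000.
After n steps the width is (b−a)/2^n; need (b−a)/2^n ≤ 10^-5.
So n ≥ log₂(4.080000/10^-5) = log₂(408000.0000) ≈ 18.6382.
Hence n = 19.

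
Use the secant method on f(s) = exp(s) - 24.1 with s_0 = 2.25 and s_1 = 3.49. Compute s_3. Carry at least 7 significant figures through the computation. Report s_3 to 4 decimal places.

3.1591

f(s_0) = -14.612264, f(s_1) = 8.685948
s_2 = 3.490000 - (8.685948)·(3.490000 - 2.250000)/(8.685948 - (-14.612264)) = 3.027708; f(s_2) = -3.450150
s_3 = 3.027708 - (-3.450150)·(3.027708 - 3.490000)/(-3.450150 - (8.685948)) = 3.159132; f(s_3) = -0.549849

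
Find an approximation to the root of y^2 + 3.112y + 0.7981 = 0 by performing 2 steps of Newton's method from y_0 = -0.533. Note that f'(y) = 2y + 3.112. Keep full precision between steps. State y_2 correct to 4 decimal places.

y_0 = -0.533000: f = -0.576507, f' = 2.046000 → y_1 = -0.533000 - (-0.576507)/(2.046000) = -0.251227
y_1 = -0.251227: f = 0.079396, f' = 2.609545 → y_2 = -0.251227 - (0.079396)/(2.609545) = -0.281652

-0.2817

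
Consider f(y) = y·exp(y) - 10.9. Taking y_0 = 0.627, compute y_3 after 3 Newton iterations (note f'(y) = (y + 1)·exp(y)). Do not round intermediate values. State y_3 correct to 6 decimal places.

2.445861

Newton update: y ← y − f(y)/f'(y).
y_0 = 0.627000: f = -9.726265, f' = 3.045722 → y_1 = 0.627000 - (-9.726265)/(3.045722) = 3.820419
y_1 = 3.820419: f = 163.400176, f' = 219.923491 → y_2 = 3.820419 - (163.400176)/(219.923491) = 3.077432
y_2 = 3.077432: f = 55.888309, f' = 88.490917 → y_3 = 3.077432 - (55.888309)/(88.490917) = 2.445861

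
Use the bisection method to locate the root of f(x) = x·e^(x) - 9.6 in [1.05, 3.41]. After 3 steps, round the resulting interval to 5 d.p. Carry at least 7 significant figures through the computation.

[1.64000, 1.93500]

f(1.050000) = -6.599466, f(3.410000) = 93.604483 (opposite signs)
step 1: m = 2.230000, f(m) = 11.138701 > 0 → root in [1.050000, 2.230000]
step 2: m = 1.640000, f(m) = -1.145522 < 0 → root in [1.640000, 2.230000]
step 3: m = 1.935000, f(m) = 3.798025 > 0 → root in [1.640000, 1.935000]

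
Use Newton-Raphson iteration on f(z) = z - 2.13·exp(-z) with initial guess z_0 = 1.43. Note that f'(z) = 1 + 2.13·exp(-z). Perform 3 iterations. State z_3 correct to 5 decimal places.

0.88185

z_0 = 1.430000: f = 0.920272, f' = 1.509728 → z_1 = 1.430000 - (0.920272)/(1.509728) = 0.820439
z_1 = 0.820439: f = -0.117270, f' = 1.937708 → z_2 = 0.820439 - (-0.117270)/(1.937708) = 0.880958
z_2 = 0.880958: f = -0.001683, f' = 1.882641 → z_3 = 0.880958 - (-0.001683)/(1.882641) = 0.881852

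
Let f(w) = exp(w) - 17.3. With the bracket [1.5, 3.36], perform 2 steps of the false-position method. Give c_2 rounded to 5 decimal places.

f(1.500000) = -12.818311, f(3.360000) = 11.489191
step 1: c = 2.480852, f(c) = -5.348559 < 0 → new bracket [2.480852, 3.360000]
step 2: c = 2.760116, f(c) = -1.498328 < 0 → new bracket [2.760116, 3.360000]

2.76012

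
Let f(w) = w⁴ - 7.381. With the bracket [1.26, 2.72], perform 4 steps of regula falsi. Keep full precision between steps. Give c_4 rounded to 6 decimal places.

f(1.260000) = -4.860526, f(2.720000) = 47.355323
step 1: c = 1.395904, f(c) = -3.584155 < 0 → new bracket [1.395904, 2.720000]
step 2: c = 1.489069, f(c) = -2.464460 < 0 → new bracket [1.489069, 2.720000]
step 3: c = 1.549960, f(c) = -1.609585 < 0 → new bracket [1.549960, 2.720000]
step 4: c = 1.588422, f(c) = -1.015043 < 0 → new bracket [1.588422, 2.720000]

1.588422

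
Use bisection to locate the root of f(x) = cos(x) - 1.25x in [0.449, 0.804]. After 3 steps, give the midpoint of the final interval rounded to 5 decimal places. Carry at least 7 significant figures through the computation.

f(0.449000) = 0.339632, f(0.804000) = -0.311168 (opposite signs)
step 1: m = 0.626500, f(m) = 0.026960 > 0 → root in [0.626500, 0.804000]
step 2: m = 0.715250, f(m) = -0.139133 < 0 → root in [0.626500, 0.715250]
step 3: m = 0.670875, f(m) = -0.055316 < 0 → root in [0.626500, 0.670875]
Midpoint of [0.626500, 0.670875] = 0.648688

0.64869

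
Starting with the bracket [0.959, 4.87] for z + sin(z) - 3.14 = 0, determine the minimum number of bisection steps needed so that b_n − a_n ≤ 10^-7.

26

Initial width b − a = 4.87 − 0.959 = 3.911000.
After n steps the width is (b−a)/2^n; need (b−a)/2^n ≤ 10^-7.
So n ≥ log₂(3.911000/10^-7) = log₂(39110000.0000) ≈ 25.2210.
Hence n = 26.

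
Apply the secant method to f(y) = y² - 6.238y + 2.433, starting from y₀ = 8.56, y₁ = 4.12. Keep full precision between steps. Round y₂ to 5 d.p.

f(y_0) = 22.309320, f(y_1) = -6.293160
y_2 = 4.120000 - (-6.293160)·(4.120000 - 8.560000)/(-6.293160 - (22.309320)) = 5.096895; f(y_2) = -3.383091

5.09690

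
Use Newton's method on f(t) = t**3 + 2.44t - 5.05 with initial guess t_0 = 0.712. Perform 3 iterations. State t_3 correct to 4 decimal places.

f'(t) = 3t**2 + 2.44
t_0 = 0.712000: f = -2.951776, f' = 3.960832 → t_1 = 0.712000 - (-2.951776)/(3.960832) = 1.457241
t_1 = 1.457241: f = 1.600197, f' = 8.810657 → t_2 = 1.457241 - (1.600197)/(8.810657) = 1.275621
t_2 = 1.275621: f = 0.138215, f' = 7.321625 → t_3 = 1.275621 - (0.138215)/(7.321625) = 1.256743

1.2567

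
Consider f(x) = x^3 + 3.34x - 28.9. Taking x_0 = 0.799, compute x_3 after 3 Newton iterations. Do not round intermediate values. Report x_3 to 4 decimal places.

f'(x) = 3x^2 + 3.34
x_0 = 0.799000: f = -25.721258, f' = 5.255203 → x_1 = 0.799000 - (-25.721258)/(5.255203) = 5.693437
x_1 = 5.693437: f = 174.670074, f' = 100.585659 → x_2 = 5.693437 - (174.670074)/(100.585659) = 3.956906
x_2 = 3.956906: f = 46.269756, f' = 50.311314 → x_3 = 3.956906 - (46.269756)/(50.311314) = 3.037237

3.0372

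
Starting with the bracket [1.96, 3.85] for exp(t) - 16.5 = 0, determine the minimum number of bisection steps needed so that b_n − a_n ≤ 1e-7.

25

Initial width b − a = 3.85 − 1.96 = 1.890000.
After n steps the width is (b−a)/2^n; need (b−a)/2^n ≤ 1e-7.
So n ≥ log₂(1.890000/1e-7) = log₂(18900000.0000) ≈ 24.1719.
Hence n = 25.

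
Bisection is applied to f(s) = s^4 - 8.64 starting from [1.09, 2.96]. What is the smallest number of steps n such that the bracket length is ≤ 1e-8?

28

Initial width b − a = 2.96 − 1.09 = 1.870000.
After n steps the width is (b−a)/2^n; need (b−a)/2^n ≤ 1e-8.
So n ≥ log₂(1.870000/1e-8) = log₂(187000000.0000) ≈ 27.4785.
Hence n = 28.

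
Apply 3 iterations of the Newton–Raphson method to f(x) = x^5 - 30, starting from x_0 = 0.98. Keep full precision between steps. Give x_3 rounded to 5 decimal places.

f'(x) = 5x^4
x_0 = 0.980000: f = -29.096079, f' = 4.611841 → x_1 = 0.980000 - (-29.096079)/(4.611841) = 7.288995
x_1 = 7.288995: f = 20544.920922, f' = 14113.689024 → x_2 = 7.288995 - (20544.920922)/(14113.689024) = 5.833321
x_2 = 5.833321: f = 6724.287050, f' = 5789.400780 → x_3 = 5.833321 - (6724.287050)/(5789.400780) = 4.671839

4.67184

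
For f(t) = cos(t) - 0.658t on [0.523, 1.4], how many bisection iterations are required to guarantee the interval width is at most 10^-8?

27

Initial width b − a = 1.4 − 0.523 = 0.877000.
After n steps the width is (b−a)/2^n; need (b−a)/2^n ≤ 10^-8.
So n ≥ log₂(0.877000/10^-8) = log₂(87700000.0000) ≈ 26.3861.
Hence n = 27.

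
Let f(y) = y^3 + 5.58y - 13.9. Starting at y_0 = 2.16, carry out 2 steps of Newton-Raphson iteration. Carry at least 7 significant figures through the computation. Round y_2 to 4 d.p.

f'(y) = 3y^2 + 5.58
y_0 = 2.160000: f = 8.230496, f' = 19.576800 → y_1 = 2.160000 - (8.230496)/(19.576800) = 1.739579
y_1 = 1.739579: f = 1.071053, f' = 14.658406 → y_2 = 1.739579 - (1.071053)/(14.658406) = 1.666512

1.6665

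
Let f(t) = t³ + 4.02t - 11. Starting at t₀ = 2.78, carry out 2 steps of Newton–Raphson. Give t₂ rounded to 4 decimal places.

1.6816

f'(t) = 3t² + 4.02
t_0 = 2.780000: f = 21.660552, f' = 27.205200 → t_1 = 2.780000 - (21.660552)/(27.205200) = 1.983808
t_1 = 1.983808: f = 4.782179, f' = 15.826487 → t_2 = 1.983808 - (4.782179)/(15.826487) = 1.681645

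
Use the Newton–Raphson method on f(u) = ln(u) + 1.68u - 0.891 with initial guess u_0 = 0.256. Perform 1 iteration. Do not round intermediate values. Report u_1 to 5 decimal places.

0.58243

f'(u) = 1/u + 1.68
u_0 = 0.256000: f = -1.823498, f' = 5.586250 → u_1 = 0.256000 - (-1.823498)/(5.586250) = 0.582426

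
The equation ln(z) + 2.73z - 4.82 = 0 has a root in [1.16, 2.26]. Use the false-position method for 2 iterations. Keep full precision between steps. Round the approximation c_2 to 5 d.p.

f(1.160000) = -1.504780, f(2.260000) = 2.165165
step 1: c = 1.611031, f(c) = 0.054988 > 0 → new bracket [1.160000, 1.611031]
step 2: c = 1.595130, f(c) = 0.001660 > 0 → new bracket [1.160000, 1.595130]

1.59513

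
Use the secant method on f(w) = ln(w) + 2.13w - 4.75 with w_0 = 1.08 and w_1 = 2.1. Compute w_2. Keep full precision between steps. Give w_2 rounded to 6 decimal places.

f(w_0) = -2.372639, f(w_1) = 0.464937
w_2 = 2.100000 - (0.464937)·(2.100000 - 1.080000)/(0.464937 - (-2.372639)) = 1.932873; f(w_2) = 0.026027

1.932873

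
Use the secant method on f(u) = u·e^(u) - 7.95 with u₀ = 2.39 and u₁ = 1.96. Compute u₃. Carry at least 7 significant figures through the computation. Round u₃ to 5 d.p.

f(u_0) = 18.133251, f(u_1) = 5.964681
u_2 = 1.960000 - (5.964681)·(1.960000 - 2.390000)/(5.964681 - (18.133251)) = 1.749226; f(u_2) = 2.108319
u_3 = 1.749226 - (2.108319)·(1.749226 - 1.960000)/(2.108319 - (5.964681)) = 1.633994; f(u_3) = 0.423076

1.63399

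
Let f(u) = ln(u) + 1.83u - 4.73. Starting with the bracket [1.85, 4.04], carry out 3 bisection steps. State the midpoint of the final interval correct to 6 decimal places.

2.260625

f(1.850000) = -0.729314, f(4.040000) = 4.059445 (opposite signs)
step 1: m = 2.945000, f(m) = 1.739459 > 0 → root in [1.850000, 2.945000]
step 2: m = 2.397500, f(m) = 0.531852 > 0 → root in [1.850000, 2.397500]
step 3: m = 2.123750, f(m) = -0.090354 < 0 → root in [2.123750, 2.397500]
Midpoint of [2.123750, 2.397500] = 2.260625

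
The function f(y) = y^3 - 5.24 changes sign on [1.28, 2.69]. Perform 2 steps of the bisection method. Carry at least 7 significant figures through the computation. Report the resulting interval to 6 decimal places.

f(1.280000) = -3.142848, f(2.690000) = 14.225109 (opposite signs)
step 1: m = 1.985000, f(m) = 2.581347 > 0 → root in [1.280000, 1.985000]
step 2: m = 1.632500, f(m) = -0.889296 < 0 → root in [1.632500, 1.985000]

[1.632500, 1.985000]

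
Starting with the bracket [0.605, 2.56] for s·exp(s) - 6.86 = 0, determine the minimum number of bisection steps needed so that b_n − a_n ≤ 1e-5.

18

Initial width b − a = 2.56 − 0.605 = 1.955000.
After n steps the width is (b−a)/2^n; need (b−a)/2^n ≤ 1e-5.
So n ≥ log₂(1.955000/1e-5) = log₂(195500.0000) ≈ 17.5768.
Hence n = 18.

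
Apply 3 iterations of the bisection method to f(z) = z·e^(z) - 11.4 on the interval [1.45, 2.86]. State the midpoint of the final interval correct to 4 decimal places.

f(1.450000) = -5.218484, f(2.860000) = 38.539967 (opposite signs)
step 1: m = 2.155000, f(m) = 7.193103 > 0 → root in [1.450000, 2.155000]
step 2: m = 1.802500, f(m) = -0.468215 < 0 → root in [1.802500, 2.155000]
step 3: m = 1.978750, f(m) = 2.913674 > 0 → root in [1.802500, 1.978750]
Midpoint of [1.802500, 1.978750] = 1.890625

1.8906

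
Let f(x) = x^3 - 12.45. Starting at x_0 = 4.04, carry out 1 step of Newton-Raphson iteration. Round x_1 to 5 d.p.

f'(x) = 3x^2
x_0 = 4.040000: f = 53.489264, f' = 48.964800 → x_1 = 4.040000 - (53.489264)/(48.964800) = 2.947598

2.94760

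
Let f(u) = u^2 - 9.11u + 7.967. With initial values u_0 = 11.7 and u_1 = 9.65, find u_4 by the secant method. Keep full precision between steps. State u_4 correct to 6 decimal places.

f(u_0) = 38.270000, f(u_1) = 13.178000
u_2 = 9.650000 - (13.178000)·(9.650000 - 11.700000)/(13.178000 - (38.270000)) = 8.573366; f(u_2) = 3.366240
u_3 = 8.573366 - (3.366240)·(8.573366 - 9.650000)/(3.366240 - (13.178000)) = 8.203992; f(u_3) = 0.534118
u_4 = 8.203992 - (0.534118)·(8.203992 - 8.573366)/(0.534118 - (3.366240)) = 8.134331; f(u_4) = 0.030584

8.134331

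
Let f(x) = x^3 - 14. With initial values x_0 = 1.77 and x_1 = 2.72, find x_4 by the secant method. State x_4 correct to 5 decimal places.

f(x_0) = -8.454767, f(x_1) = 6.123648
x_2 = 2.720000 - (6.123648)·(2.720000 - 1.770000)/(6.123648 - (-8.454767)) = 2.320953; f(x_2) = -1.497429
x_3 = 2.320953 - (-1.497429)·(2.320953 - 2.720000)/(-1.497429 - (6.123648)) = 2.399360; f(x_3) = -0.187052
x_4 = 2.399360 - (-0.187052)·(2.399360 - 2.320953)/(-0.187052 - (-1.497429)) = 2.410553; f(x_4) = 0.007151

2.41055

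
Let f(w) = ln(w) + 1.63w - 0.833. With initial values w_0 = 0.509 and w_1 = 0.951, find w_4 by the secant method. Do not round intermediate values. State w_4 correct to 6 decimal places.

f(w_0) = -0.678637, f(w_1) = 0.666889
w_2 = 0.951000 - (0.666889)·(0.951000 - 0.509000)/(0.666889 - (-0.678637)) = 0.731930; f(w_2) = 0.047974
w_3 = 0.731930 - (0.047974)·(0.731930 - 0.951000)/(0.047974 - (0.666889)) = 0.714949; f(w_3) = -0.003178
w_4 = 0.714949 - (-0.003178)·(0.714949 - 0.731930)/(-0.003178 - (0.047974)) = 0.716004; f(w_4) = 0.000016

0.716004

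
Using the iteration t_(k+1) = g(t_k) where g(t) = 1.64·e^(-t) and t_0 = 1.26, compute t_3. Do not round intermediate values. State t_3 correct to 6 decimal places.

t_1 = g(1.260000) = 0.465193
t_2 = g(0.465193) = 1.029943
t_3 = g(1.029943) = 0.585525

0.585525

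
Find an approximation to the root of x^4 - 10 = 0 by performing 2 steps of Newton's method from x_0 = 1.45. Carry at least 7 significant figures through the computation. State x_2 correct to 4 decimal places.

1.7908

f'(x) = 4x^3
x_0 = 1.450000: f = -5.579494, f' = 12.194500 → x_1 = 1.450000 - (-5.579494)/(12.194500) = 1.907542
x_1 = 1.907542: f = 3.240253, f' = 27.764010 → x_2 = 1.907542 - (3.240253)/(27.764010) = 1.790835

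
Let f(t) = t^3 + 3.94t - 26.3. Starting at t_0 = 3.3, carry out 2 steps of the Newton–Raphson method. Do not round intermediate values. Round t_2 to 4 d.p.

2.5425

Newton update: t ← t − f(t)/f'(t).
f'(t) = 3t^2 + 3.94
t_0 = 3.300000: f = 22.639000, f' = 36.610000 → t_1 = 3.300000 - (22.639000)/(36.610000) = 2.681617
t_1 = 2.681617: f = 3.549267, f' = 25.513210 → t_2 = 2.681617 - (3.549267)/(25.513210) = 2.542502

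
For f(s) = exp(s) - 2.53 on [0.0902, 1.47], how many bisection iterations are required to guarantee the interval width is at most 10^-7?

24

Initial width b − a = 1.47 − 0.0902 = 1.379800.
After n steps the width is (b−a)/2^n; need (b−a)/2^n ≤ 10^-7.
So n ≥ log₂(1.379800/10^-7) = log₂(13798000.0000) ≈ 23.7180.
Hence n = 24.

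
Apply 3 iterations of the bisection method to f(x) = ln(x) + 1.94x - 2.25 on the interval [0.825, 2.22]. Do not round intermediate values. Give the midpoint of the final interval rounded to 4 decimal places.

f(0.825000) = -0.841872, f(2.220000) = 2.854307 (opposite signs)
step 1: m = 1.522500, f(m) = 1.124004 > 0 → root in [0.825000, 1.522500]
step 2: m = 1.173750, f(m) = 0.187279 > 0 → root in [0.825000, 1.173750]
step 3: m = 0.999375, f(m) = -0.311838 < 0 → root in [0.999375, 1.173750]
Midpoint of [0.999375, 1.173750] = 1.086563

1.0866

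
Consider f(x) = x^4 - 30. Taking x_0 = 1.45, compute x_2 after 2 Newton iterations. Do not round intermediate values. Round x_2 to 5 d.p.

f'(x) = 4x^3
x_0 = 1.450000: f = -25.579494, f' = 12.194500 → x_1 = 1.450000 - (-25.579494)/(12.194500) = 3.547625
x_1 = 3.547625: f = 128.398497, f' = 178.596639 → x_2 = 3.547625 - (128.398497)/(178.596639) = 2.828695

2.82870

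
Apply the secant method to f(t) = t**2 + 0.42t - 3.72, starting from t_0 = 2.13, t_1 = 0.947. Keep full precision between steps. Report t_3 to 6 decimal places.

1.753446

f(t_0) = 1.711500, f(t_1) = -2.425451
t_2 = 0.947000 - (-2.425451)·(0.947000 - 2.130000)/(-2.425451 - (1.711500)) = 1.640580; f(t_2) = -0.339452
t_3 = 1.640580 - (-0.339452)·(1.640580 - 0.947000)/(-0.339452 - (-2.425451)) = 1.753446; f(t_3) = 0.091020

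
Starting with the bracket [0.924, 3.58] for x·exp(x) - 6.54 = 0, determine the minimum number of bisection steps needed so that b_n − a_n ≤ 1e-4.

15

Initial width b − a = 3.58 − 0.924 = 2.656000.
After n steps the width is (b−a)/2^n; need (b−a)/2^n ≤ 1e-4.
So n ≥ log₂(2.656000/1e-4) = log₂(26560.0000) ≈ 14.6970.
Hence n = 15.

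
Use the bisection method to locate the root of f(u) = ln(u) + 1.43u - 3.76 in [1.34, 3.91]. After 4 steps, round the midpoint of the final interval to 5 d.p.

2.06281

f(1.340000) = -1.551130, f(3.910000) = 3.194837 (opposite signs)
step 1: m = 2.625000, f(m) = 0.958831 > 0 → root in [1.340000, 2.625000]
step 2: m = 1.982500, f(m) = -0.240666 < 0 → root in [1.982500, 2.625000]
step 3: m = 2.303750, f(m) = 0.368901 > 0 → root in [1.982500, 2.303750]
step 4: m = 2.143125, f(m) = 0.066934 > 0 → root in [1.982500, 2.143125]
Midpoint of [1.982500, 2.143125] = 2.062812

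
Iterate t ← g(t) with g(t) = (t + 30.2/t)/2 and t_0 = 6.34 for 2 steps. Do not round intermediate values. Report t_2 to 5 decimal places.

t_1 = g(6.340000) = 5.551703
t_2 = g(5.551703) = 5.495738

5.49574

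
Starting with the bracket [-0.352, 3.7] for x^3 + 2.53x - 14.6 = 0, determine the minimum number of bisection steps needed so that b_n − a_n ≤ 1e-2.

9

Initial width b − a = 3.7 − -0.352 = 4.052000.
After n steps the width is (b−a)/2^n; need (b−a)/2^n ≤ 1e-2.
So n ≥ log₂(4.052000/1e-2) = log₂(405.2000) ≈ 8.6625.
Hence n = 9.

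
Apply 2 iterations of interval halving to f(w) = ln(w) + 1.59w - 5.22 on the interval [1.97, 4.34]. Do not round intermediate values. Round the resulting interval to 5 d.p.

[2.56250, 3.15500]

f(1.970000) = -1.409666, f(4.340000) = 3.148474 (opposite signs)
step 1: m = 3.155000, f(m) = 0.945438 > 0 → root in [1.970000, 3.155000]
step 2: m = 2.562500, f(m) = -0.204642 < 0 → root in [2.562500, 3.155000]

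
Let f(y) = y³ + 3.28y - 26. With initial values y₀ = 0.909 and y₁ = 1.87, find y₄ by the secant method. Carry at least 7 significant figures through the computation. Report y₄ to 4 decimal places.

2.5606

f(y_0) = -22.267391, f(y_1) = -13.327197
y_2 = 1.870000 - (-13.327197)·(1.870000 - 0.909000)/(-13.327197 - (-22.267391)) = 3.302568; f(y_2) = 20.853389
y_3 = 3.302568 - (20.853389)·(3.302568 - 1.870000)/(20.853389 - (-13.327197)) = 2.428566; f(y_3) = -3.710782
y_4 = 2.428566 - (-3.710782)·(2.428566 - 3.302568)/(-3.710782 - (20.853389)) = 2.560597; f(y_4) = -0.812284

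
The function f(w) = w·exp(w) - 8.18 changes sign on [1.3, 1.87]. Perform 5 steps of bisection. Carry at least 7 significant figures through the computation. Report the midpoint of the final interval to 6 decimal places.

1.611719

f(1.300000) = -3.409914, f(1.870000) = 3.953114 (opposite signs)
step 1: m = 1.585000, f(m) = -0.446323 < 0 → root in [1.585000, 1.870000]
step 2: m = 1.727500, f(m) = 1.539899 > 0 → root in [1.585000, 1.727500]
step 3: m = 1.656250, f(m) = 0.498130 > 0 → root in [1.585000, 1.656250]
step 4: m = 1.620625, f(m) = 0.014284 > 0 → root in [1.585000, 1.620625]
step 5: m = 1.602812, f(m) = -0.218858 < 0 → root in [1.602812, 1.620625]
Midpoint of [1.602812, 1.620625] = 1.611719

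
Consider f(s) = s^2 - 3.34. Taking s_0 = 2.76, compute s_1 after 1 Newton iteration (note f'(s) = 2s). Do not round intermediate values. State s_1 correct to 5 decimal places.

Newton update: s ← s − f(s)/f'(s).
s_0 = 2.760000: f = 4.277600, f' = 5.520000 → s_1 = 2.760000 - (4.277600)/(5.520000) = 1.985072

1.98507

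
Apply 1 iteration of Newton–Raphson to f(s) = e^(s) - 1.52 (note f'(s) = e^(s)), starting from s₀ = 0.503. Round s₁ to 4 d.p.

0.4222

Newton update: s ← s − f(s)/f'(s).
s_0 = 0.503000: f = 0.133675, f' = 1.653675 → s_1 = 0.503000 - (0.133675)/(1.653675) = 0.422165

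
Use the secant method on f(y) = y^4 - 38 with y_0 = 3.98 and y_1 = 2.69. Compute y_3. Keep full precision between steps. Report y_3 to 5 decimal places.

2.49567

f(y_0) = 212.918272, f(y_1) = 14.361143
y_2 = 2.690000 - (14.361143)·(2.690000 - 3.980000)/(14.361143 - (212.918272)) = 2.596698; f(y_2) = 7.465864
y_3 = 2.596698 - (7.465864)·(2.596698 - 2.690000)/(7.465864 - (14.361143)) = 2.495674; f(y_3) = 0.792841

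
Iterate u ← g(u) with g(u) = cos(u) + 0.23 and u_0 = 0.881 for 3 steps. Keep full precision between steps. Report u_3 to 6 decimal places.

u_1 = g(0.881000) = 0.866380
u_2 = g(0.866380) = 0.877589
u_3 = g(0.877589) = 0.869007

0.869007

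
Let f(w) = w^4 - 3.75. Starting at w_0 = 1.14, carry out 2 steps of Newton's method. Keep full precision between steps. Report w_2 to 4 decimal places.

f'(w) = 4w^3
w_0 = 1.140000: f = -2.061040, f' = 5.926176 → w_1 = 1.140000 - (-2.061040)/(5.926176) = 1.487786
w_1 = 1.487786: f = 1.149611, f' = 13.172895 → w_2 = 1.487786 - (1.149611)/(13.172895) = 1.400515

1.4005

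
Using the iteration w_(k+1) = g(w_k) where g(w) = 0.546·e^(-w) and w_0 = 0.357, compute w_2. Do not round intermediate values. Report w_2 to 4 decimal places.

0.3726

w_1 = g(0.357000) = 0.382076
w_2 = g(0.382076) = 0.372614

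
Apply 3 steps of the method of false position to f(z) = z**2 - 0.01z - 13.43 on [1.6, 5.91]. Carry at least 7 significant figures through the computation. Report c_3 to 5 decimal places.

f(1.600000) = -10.886000, f(5.910000) = 21.439000
step 1: c = 3.051467, f(c) = -4.149066 < 0 → new bracket [3.051467, 5.910000]
step 2: c = 3.514973, f(c) = -1.110111 < 0 → new bracket [3.514973, 5.910000]
step 3: c = 3.632883, f(c) = -0.268493 < 0 → new bracket [3.632883, 5.910000]

3.63288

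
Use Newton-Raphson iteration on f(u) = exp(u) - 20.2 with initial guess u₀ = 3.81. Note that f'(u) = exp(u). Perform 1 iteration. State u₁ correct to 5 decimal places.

3.25739

u_0 = 3.810000: f = 24.950439, f' = 45.150439 → u_1 = 3.810000 - (24.950439)/(45.150439) = 3.257393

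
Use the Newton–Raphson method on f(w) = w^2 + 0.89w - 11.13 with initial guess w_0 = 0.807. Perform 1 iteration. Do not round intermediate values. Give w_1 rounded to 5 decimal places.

f'(w) = 2w + 0.89
w_0 = 0.807000: f = -9.760521, f' = 2.504000 → w_1 = 0.807000 - (-9.760521)/(2.504000) = 4.704972

4.70497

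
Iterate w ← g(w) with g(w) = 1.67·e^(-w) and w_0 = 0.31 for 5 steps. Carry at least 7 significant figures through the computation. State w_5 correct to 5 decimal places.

w_1 = g(0.310000) = 1.224856
w_2 = g(1.224856) = 0.490646
w_3 = g(0.490646) = 1.022426
w_4 = g(1.022426) = 0.600735
w_5 = g(0.600735) = 0.915842

0.91584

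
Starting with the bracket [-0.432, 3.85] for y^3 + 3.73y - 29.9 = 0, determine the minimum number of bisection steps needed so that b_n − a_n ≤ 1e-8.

29

Initial width b − a = 3.85 − -0.432 = 4.282000.
After n steps the width is (b−a)/2^n; need (b−a)/2^n ≤ 1e-8.
So n ≥ log₂(4.282000/1e-8) = log₂(428200000.0000) ≈ 28.6737.
Hence n = 29.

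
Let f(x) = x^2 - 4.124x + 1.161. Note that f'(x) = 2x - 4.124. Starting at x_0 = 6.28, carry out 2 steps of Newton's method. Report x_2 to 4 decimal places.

3.9240

x_0 = 6.280000: f = 14.700680, f' = 8.436000 → x_1 = 6.280000 - (14.700680)/(8.436000) = 4.537387
x_1 = 4.537387: f = 3.036699, f' = 4.950775 → x_2 = 4.537387 - (3.036699)/(4.950775) = 3.924009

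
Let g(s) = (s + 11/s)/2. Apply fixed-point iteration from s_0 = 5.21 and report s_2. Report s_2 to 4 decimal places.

s_1 = g(5.210000) = 3.660662
s_2 = g(3.660662) = 3.332792

3.3328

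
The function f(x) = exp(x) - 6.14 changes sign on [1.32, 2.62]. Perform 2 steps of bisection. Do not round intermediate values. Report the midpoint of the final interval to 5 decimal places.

f(1.320000) = -2.396579, f(2.620000) = 7.595724 (opposite signs)
step 1: m = 1.970000, f(m) = 1.030676 > 0 → root in [1.320000, 1.970000]
step 2: m = 1.645000, f(m) = -0.958990 < 0 → root in [1.645000, 1.970000]
Midpoint of [1.645000, 1.970000] = 1.807500

1.80750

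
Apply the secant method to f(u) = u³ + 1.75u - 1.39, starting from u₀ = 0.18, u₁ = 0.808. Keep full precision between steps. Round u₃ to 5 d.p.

f(u_0) = -1.069168, f(u_1) = 0.551514
u_2 = 0.808000 - (0.551514)·(0.808000 - 0.180000)/(0.551514 - (-1.069168)) = 0.594293; f(u_2) = -0.140092
u_3 = 0.594293 - (-0.140092)·(0.594293 - 0.808000)/(-0.140092 - (0.551514)) = 0.637582; f(u_3) = -0.015048

0.63758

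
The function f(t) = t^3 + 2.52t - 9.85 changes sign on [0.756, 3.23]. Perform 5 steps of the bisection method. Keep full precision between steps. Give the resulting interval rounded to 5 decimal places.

[1.68375, 1.76106]

f(0.756000) = -7.512799, f(3.230000) = 31.987867 (opposite signs)
step 1: m = 1.993000, f(m) = 3.088654 > 0 → root in [0.756000, 1.993000]
step 2: m = 1.374500, f(m) = -3.789486 < 0 → root in [1.374500, 1.993000]
step 3: m = 1.683750, f(m) = -0.833495 < 0 → root in [1.683750, 1.993000]
step 4: m = 1.838375, f(m) = 0.995719 > 0 → root in [1.683750, 1.838375]
step 5: m = 1.761062, f(m) = 0.049533 > 0 → root in [1.683750, 1.761062]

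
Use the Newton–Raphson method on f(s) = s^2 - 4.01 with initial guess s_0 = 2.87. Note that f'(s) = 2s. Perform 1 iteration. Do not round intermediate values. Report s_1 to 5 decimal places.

2.13361

Newton update: s ← s − f(s)/f'(s).
s_0 = 2.870000: f = 4.226900, f' = 5.740000 → s_1 = 2.870000 - (4.226900)/(5.740000) = 2.133606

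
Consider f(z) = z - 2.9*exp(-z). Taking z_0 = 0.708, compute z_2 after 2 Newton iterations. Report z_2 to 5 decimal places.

f'(z) = 1 + 2.9*exp(-z)
z_0 = 0.708000: f = -0.720623, f' = 2.428623 → z_1 = 0.708000 - (-0.720623)/(2.428623) = 1.004721
z_1 = 1.004721: f = -0.057105, f' = 2.061826 → z_2 = 1.004721 - (-0.057105)/(2.061826) = 1.032417

1.03242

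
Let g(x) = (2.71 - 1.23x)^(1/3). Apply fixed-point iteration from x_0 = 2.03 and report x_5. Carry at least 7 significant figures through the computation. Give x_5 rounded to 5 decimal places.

x_1 = g(2.030000) = 0.597303
x_2 = g(0.597303) = 1.254717
x_3 = g(1.254717) = 1.052736
x_4 = g(1.052736) = 1.122706
x_5 = g(1.122706) = 1.099469

1.09947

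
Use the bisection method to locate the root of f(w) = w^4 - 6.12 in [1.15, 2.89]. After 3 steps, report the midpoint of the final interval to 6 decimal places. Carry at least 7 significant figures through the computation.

1.476250

f(1.150000) = -4.370994, f(2.890000) = 63.637574 (opposite signs)
step 1: m = 2.020000, f(m) = 10.529664 > 0 → root in [1.150000, 2.020000]
step 2: m = 1.585000, f(m) = 0.191274 > 0 → root in [1.150000, 1.585000]
step 3: m = 1.367500, f(m) = -2.622890 < 0 → root in [1.367500, 1.585000]
Midpoint of [1.367500, 1.585000] = 1.476250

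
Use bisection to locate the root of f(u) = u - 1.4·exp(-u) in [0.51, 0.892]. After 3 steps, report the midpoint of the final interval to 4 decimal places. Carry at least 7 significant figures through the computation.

f(0.510000) = -0.330694, f(0.892000) = 0.318231 (opposite signs)
step 1: m = 0.701000, f(m) = 0.006475 > 0 → root in [0.510000, 0.701000]
step 2: m = 0.605500, f(m) = -0.158622 < 0 → root in [0.605500, 0.701000]
step 3: m = 0.653250, f(m) = -0.075243 < 0 → root in [0.653250, 0.701000]
Midpoint of [0.653250, 0.701000] = 0.677125

0.6771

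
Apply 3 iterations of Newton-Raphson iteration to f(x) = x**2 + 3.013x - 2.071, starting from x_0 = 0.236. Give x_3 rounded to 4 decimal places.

Newton update: x ← x − f(x)/f'(x).
f'(x) = 2x + 3.013
x_0 = 0.236000: f = -1.304236, f' = 3.485000 → x_1 = 0.236000 - (-1.304236)/(3.485000) = 0.610243
x_1 = 0.610243: f = 0.140058, f' = 4.233486 → x_2 = 0.610243 - (0.140058)/(4.233486) = 0.577159
x_2 = 0.577159: f = 0.001095, f' = 4.167319 → x_3 = 0.577159 - (0.001095)/(4.167319) = 0.576897

0.5769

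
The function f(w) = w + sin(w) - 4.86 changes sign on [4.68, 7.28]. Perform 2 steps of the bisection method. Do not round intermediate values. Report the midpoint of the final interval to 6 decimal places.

5.655000

f(4.680000) = -1.179476, f(7.280000) = 3.259746 (opposite signs)
step 1: m = 5.980000, f(m) = 0.821438 > 0 → root in [4.680000, 5.980000]
step 2: m = 5.330000, f(m) = -0.345264 < 0 → root in [5.330000, 5.980000]
Midpoint of [5.330000, 5.980000] = 5.655000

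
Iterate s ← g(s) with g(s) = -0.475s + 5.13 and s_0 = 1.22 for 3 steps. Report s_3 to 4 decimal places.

3.7200

s_1 = g(1.220000) = 4.550500
s_2 = g(4.550500) = 2.968513
s_3 = g(2.968513) = 3.719957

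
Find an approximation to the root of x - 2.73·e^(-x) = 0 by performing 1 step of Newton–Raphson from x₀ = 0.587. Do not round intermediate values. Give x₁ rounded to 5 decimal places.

Newton update: x ← x − f(x)/f'(x).
f'(x) = 1 + 2.73·e^(-x)
x_0 = 0.587000: f = -0.930860, f' = 2.517860 → x_1 = 0.587000 - (-0.930860)/(2.517860) = 0.956703

0.95670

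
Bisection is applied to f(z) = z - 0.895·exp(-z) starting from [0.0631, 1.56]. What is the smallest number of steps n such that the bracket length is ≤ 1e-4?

Initial width b − a = 1.56 − 0.0631 = 1.496900.
After n steps the width is (b−a)/2^n; need (b−a)/2^n ≤ 1e-4.
So n ≥ log₂(1.496900/1e-4) = log₂(14969.0000) ≈ 13.8697.
Hence n = 14.

14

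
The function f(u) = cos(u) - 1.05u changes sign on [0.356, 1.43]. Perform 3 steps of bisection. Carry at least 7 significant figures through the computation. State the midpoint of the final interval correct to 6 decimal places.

f(0.356000) = 0.563498, f(1.430000) = -1.361168 (opposite signs)
step 1: m = 0.893000, f(m) = -0.310572 < 0 → root in [0.356000, 0.893000]
step 2: m = 0.624500, f(m) = 0.155531 > 0 → root in [0.624500, 0.893000]
step 3: m = 0.758750, f(m) = -0.070991 < 0 → root in [0.624500, 0.758750]
Midpoint of [0.624500, 0.758750] = 0.691625

0.691625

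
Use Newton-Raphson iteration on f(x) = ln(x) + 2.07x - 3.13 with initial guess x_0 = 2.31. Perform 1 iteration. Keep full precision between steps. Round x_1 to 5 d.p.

Newton update: x ← x − f(x)/f'(x).
f'(x) = 1/x + 2.07
x_0 = 2.310000: f = 2.488948, f' = 2.502900 → x_1 = 2.310000 - (2.488948)/(2.502900) = 1.315575

1.31557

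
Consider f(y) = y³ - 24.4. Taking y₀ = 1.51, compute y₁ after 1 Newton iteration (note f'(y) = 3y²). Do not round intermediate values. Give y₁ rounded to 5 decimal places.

y_0 = 1.510000: f = -20.957049, f' = 6.840300 → y_1 = 1.510000 - (-20.957049)/(6.840300) = 4.573762

4.57376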